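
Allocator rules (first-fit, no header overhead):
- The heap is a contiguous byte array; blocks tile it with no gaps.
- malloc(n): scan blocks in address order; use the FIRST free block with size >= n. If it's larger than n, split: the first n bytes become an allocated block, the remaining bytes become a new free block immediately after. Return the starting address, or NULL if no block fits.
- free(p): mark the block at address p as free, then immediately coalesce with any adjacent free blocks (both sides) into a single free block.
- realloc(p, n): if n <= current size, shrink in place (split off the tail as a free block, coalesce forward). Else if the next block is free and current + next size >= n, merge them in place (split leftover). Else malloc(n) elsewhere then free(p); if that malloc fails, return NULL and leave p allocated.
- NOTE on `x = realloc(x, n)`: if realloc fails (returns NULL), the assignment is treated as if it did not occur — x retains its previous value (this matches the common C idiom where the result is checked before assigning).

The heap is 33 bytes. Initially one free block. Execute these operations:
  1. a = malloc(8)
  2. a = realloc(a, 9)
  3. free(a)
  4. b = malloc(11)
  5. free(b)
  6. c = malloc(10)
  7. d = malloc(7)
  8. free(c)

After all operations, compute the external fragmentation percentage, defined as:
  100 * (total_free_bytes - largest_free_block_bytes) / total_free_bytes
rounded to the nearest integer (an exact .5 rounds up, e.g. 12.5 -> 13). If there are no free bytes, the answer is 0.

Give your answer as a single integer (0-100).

Answer: 38

Derivation:
Op 1: a = malloc(8) -> a = 0; heap: [0-7 ALLOC][8-32 FREE]
Op 2: a = realloc(a, 9) -> a = 0; heap: [0-8 ALLOC][9-32 FREE]
Op 3: free(a) -> (freed a); heap: [0-32 FREE]
Op 4: b = malloc(11) -> b = 0; heap: [0-10 ALLOC][11-32 FREE]
Op 5: free(b) -> (freed b); heap: [0-32 FREE]
Op 6: c = malloc(10) -> c = 0; heap: [0-9 ALLOC][10-32 FREE]
Op 7: d = malloc(7) -> d = 10; heap: [0-9 ALLOC][10-16 ALLOC][17-32 FREE]
Op 8: free(c) -> (freed c); heap: [0-9 FREE][10-16 ALLOC][17-32 FREE]
Free blocks: [10 16] total_free=26 largest=16 -> 100*(26-16)/26 = 1000/26 ≈ 38.462 -> rounds to 38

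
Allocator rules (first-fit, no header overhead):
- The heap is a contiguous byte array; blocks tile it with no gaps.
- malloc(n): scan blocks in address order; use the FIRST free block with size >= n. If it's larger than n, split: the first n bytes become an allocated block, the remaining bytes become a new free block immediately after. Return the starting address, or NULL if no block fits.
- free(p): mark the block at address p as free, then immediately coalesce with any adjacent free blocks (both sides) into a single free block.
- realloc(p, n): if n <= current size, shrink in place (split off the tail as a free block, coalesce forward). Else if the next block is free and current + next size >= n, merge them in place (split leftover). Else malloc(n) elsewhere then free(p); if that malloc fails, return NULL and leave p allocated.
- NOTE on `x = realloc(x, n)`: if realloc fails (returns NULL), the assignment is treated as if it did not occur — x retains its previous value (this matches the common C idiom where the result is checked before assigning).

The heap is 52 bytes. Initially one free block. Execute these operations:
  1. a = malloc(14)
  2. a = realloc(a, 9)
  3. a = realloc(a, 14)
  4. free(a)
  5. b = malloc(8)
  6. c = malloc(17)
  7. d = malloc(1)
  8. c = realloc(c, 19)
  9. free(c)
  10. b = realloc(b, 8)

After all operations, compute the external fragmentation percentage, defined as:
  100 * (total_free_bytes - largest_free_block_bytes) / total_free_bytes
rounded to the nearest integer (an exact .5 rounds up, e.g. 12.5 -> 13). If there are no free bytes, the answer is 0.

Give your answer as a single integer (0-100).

Op 1: a = malloc(14) -> a = 0; heap: [0-13 ALLOC][14-51 FREE]
Op 2: a = realloc(a, 9) -> a = 0; heap: [0-8 ALLOC][9-51 FREE]
Op 3: a = realloc(a, 14) -> a = 0; heap: [0-13 ALLOC][14-51 FREE]
Op 4: free(a) -> (freed a); heap: [0-51 FREE]
Op 5: b = malloc(8) -> b = 0; heap: [0-7 ALLOC][8-51 FREE]
Op 6: c = malloc(17) -> c = 8; heap: [0-7 ALLOC][8-24 ALLOC][25-51 FREE]
Op 7: d = malloc(1) -> d = 25; heap: [0-7 ALLOC][8-24 ALLOC][25-25 ALLOC][26-51 FREE]
Op 8: c = realloc(c, 19) -> c = 26; heap: [0-7 ALLOC][8-24 FREE][25-25 ALLOC][26-44 ALLOC][45-51 FREE]
Op 9: free(c) -> (freed c); heap: [0-7 ALLOC][8-24 FREE][25-25 ALLOC][26-51 FREE]
Op 10: b = realloc(b, 8) -> b = 0; heap: [0-7 ALLOC][8-24 FREE][25-25 ALLOC][26-51 FREE]
Free blocks: [17 26] total_free=43 largest=26 -> 100*(43-26)/43 = 1700/43 ≈ 39.535 -> rounds to 40

Answer: 40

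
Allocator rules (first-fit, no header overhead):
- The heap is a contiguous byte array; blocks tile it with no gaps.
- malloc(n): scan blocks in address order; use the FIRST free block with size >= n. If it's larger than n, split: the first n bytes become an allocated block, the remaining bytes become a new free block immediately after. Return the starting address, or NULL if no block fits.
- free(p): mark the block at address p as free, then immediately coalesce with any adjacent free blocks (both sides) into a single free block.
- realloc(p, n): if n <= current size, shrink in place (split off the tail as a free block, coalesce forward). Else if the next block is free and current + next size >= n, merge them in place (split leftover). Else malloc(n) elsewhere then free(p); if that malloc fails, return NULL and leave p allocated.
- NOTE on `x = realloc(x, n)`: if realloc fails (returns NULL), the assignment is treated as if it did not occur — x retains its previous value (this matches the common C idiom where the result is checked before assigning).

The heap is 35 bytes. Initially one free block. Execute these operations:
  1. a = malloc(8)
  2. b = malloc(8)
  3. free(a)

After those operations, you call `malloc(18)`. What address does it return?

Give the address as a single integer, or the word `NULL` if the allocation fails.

Op 1: a = malloc(8) -> a = 0; heap: [0-7 ALLOC][8-34 FREE]
Op 2: b = malloc(8) -> b = 8; heap: [0-7 ALLOC][8-15 ALLOC][16-34 FREE]
Op 3: free(a) -> (freed a); heap: [0-7 FREE][8-15 ALLOC][16-34 FREE]
malloc(18): first-fit scan over [0-7 FREE][8-15 ALLOC][16-34 FREE] -> 16

Answer: 16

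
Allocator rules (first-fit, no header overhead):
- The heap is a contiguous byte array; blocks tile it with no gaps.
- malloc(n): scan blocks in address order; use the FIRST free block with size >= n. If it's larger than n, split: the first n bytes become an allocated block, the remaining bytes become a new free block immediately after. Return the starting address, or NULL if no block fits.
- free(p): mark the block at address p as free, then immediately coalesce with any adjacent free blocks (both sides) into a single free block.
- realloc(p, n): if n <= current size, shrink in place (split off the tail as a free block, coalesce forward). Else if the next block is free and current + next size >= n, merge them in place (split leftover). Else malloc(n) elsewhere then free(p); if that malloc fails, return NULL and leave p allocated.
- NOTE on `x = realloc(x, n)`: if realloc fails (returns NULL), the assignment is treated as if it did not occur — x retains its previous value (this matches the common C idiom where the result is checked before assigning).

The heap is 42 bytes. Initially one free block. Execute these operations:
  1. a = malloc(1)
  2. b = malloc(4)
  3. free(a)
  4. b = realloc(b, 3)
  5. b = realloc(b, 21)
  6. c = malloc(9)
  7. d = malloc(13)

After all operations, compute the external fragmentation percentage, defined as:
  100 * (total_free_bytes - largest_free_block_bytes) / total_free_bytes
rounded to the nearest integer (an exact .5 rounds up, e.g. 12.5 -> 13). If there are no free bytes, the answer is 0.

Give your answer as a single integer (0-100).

Answer: 8

Derivation:
Op 1: a = malloc(1) -> a = 0; heap: [0-0 ALLOC][1-41 FREE]
Op 2: b = malloc(4) -> b = 1; heap: [0-0 ALLOC][1-4 ALLOC][5-41 FREE]
Op 3: free(a) -> (freed a); heap: [0-0 FREE][1-4 ALLOC][5-41 FREE]
Op 4: b = realloc(b, 3) -> b = 1; heap: [0-0 FREE][1-3 ALLOC][4-41 FREE]
Op 5: b = realloc(b, 21) -> b = 1; heap: [0-0 FREE][1-21 ALLOC][22-41 FREE]
Op 6: c = malloc(9) -> c = 22; heap: [0-0 FREE][1-21 ALLOC][22-30 ALLOC][31-41 FREE]
Op 7: d = malloc(13) -> d = NULL; heap: [0-0 FREE][1-21 ALLOC][22-30 ALLOC][31-41 FREE]
Free blocks: [1 11] total_free=12 largest=11 -> 100*(12-11)/12 = 100/12 ≈ 8.333 -> rounds to 8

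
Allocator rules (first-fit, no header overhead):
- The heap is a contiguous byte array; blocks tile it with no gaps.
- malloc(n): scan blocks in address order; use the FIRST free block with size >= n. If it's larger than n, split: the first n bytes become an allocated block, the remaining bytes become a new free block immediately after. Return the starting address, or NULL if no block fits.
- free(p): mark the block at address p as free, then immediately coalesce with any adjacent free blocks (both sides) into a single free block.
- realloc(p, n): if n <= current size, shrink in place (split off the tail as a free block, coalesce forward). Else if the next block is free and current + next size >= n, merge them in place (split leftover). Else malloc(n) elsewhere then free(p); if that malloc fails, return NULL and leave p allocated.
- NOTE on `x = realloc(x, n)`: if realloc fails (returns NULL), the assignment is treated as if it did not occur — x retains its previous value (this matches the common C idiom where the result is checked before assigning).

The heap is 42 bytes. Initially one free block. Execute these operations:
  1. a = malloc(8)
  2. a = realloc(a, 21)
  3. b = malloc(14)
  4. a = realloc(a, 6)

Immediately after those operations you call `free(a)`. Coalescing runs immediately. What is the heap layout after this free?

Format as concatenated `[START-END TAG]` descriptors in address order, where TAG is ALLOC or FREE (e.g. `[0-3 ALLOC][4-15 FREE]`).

Answer: [0-20 FREE][21-34 ALLOC][35-41 FREE]

Derivation:
Op 1: a = malloc(8) -> a = 0; heap: [0-7 ALLOC][8-41 FREE]
Op 2: a = realloc(a, 21) -> a = 0; heap: [0-20 ALLOC][21-41 FREE]
Op 3: b = malloc(14) -> b = 21; heap: [0-20 ALLOC][21-34 ALLOC][35-41 FREE]
Op 4: a = realloc(a, 6) -> a = 0; heap: [0-5 ALLOC][6-20 FREE][21-34 ALLOC][35-41 FREE]
free(a): a = 0 -> block [0-5 ALLOC]; mark free, coalesce with adjacent free neighbors -> [0-20 FREE][21-34 ALLOC][35-41 FREE]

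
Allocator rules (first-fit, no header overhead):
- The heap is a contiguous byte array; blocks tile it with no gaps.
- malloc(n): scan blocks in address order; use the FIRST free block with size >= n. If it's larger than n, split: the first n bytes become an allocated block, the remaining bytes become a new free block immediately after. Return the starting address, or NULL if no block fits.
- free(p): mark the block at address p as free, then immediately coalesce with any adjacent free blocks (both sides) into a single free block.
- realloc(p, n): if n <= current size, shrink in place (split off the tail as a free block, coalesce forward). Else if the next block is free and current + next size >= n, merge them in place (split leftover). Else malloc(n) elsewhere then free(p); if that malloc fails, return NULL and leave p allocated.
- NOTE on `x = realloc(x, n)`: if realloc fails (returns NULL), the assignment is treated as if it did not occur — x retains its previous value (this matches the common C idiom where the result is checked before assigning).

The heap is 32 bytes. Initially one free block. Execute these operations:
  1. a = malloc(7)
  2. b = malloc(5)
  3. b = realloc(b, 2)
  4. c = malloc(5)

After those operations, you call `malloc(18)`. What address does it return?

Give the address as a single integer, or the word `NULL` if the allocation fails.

Op 1: a = malloc(7) -> a = 0; heap: [0-6 ALLOC][7-31 FREE]
Op 2: b = malloc(5) -> b = 7; heap: [0-6 ALLOC][7-11 ALLOC][12-31 FREE]
Op 3: b = realloc(b, 2) -> b = 7; heap: [0-6 ALLOC][7-8 ALLOC][9-31 FREE]
Op 4: c = malloc(5) -> c = 9; heap: [0-6 ALLOC][7-8 ALLOC][9-13 ALLOC][14-31 FREE]
malloc(18): first-fit scan over [0-6 ALLOC][7-8 ALLOC][9-13 ALLOC][14-31 FREE] -> 14

Answer: 14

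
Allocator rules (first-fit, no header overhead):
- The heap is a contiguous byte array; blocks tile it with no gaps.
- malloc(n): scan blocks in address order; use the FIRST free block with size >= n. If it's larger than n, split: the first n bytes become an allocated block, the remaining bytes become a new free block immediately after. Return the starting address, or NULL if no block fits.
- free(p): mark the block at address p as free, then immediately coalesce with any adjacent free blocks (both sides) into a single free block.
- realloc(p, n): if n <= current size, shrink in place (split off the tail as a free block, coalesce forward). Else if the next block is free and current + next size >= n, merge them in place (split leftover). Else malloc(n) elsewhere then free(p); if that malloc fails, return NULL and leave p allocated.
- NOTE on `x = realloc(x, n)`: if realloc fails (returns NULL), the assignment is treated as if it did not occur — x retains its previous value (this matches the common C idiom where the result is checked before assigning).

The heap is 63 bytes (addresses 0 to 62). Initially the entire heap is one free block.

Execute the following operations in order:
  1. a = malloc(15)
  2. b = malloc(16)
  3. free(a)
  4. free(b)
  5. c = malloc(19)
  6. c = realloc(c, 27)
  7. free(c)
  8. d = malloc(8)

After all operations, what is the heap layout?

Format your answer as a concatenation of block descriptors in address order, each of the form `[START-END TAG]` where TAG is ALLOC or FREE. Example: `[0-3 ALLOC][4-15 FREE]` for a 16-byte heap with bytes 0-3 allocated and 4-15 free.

Answer: [0-7 ALLOC][8-62 FREE]

Derivation:
Op 1: a = malloc(15) -> a = 0; heap: [0-14 ALLOC][15-62 FREE]
Op 2: b = malloc(16) -> b = 15; heap: [0-14 ALLOC][15-30 ALLOC][31-62 FREE]
Op 3: free(a) -> (freed a); heap: [0-14 FREE][15-30 ALLOC][31-62 FREE]
Op 4: free(b) -> (freed b); heap: [0-62 FREE]
Op 5: c = malloc(19) -> c = 0; heap: [0-18 ALLOC][19-62 FREE]
Op 6: c = realloc(c, 27) -> c = 0; heap: [0-26 ALLOC][27-62 FREE]
Op 7: free(c) -> (freed c); heap: [0-62 FREE]
Op 8: d = malloc(8) -> d = 0; heap: [0-7 ALLOC][8-62 FREE]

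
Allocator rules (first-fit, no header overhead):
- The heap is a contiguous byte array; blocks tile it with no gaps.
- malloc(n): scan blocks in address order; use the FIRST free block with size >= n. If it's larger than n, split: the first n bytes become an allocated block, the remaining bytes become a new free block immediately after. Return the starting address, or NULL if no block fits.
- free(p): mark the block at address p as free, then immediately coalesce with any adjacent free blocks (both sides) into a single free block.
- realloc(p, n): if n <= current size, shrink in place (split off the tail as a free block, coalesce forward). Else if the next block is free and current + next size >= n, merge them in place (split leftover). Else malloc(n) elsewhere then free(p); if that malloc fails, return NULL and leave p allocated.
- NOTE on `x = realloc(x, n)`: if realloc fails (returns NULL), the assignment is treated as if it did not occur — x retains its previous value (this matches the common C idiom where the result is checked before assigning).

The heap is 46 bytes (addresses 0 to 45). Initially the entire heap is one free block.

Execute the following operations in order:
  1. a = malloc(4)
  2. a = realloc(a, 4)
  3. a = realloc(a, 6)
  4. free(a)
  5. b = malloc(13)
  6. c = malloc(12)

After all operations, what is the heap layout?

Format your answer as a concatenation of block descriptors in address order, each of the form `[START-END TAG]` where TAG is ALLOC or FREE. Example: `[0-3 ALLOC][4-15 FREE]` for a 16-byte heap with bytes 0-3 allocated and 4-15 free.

Op 1: a = malloc(4) -> a = 0; heap: [0-3 ALLOC][4-45 FREE]
Op 2: a = realloc(a, 4) -> a = 0; heap: [0-3 ALLOC][4-45 FREE]
Op 3: a = realloc(a, 6) -> a = 0; heap: [0-5 ALLOC][6-45 FREE]
Op 4: free(a) -> (freed a); heap: [0-45 FREE]
Op 5: b = malloc(13) -> b = 0; heap: [0-12 ALLOC][13-45 FREE]
Op 6: c = malloc(12) -> c = 13; heap: [0-12 ALLOC][13-24 ALLOC][25-45 FREE]

Answer: [0-12 ALLOC][13-24 ALLOC][25-45 FREE]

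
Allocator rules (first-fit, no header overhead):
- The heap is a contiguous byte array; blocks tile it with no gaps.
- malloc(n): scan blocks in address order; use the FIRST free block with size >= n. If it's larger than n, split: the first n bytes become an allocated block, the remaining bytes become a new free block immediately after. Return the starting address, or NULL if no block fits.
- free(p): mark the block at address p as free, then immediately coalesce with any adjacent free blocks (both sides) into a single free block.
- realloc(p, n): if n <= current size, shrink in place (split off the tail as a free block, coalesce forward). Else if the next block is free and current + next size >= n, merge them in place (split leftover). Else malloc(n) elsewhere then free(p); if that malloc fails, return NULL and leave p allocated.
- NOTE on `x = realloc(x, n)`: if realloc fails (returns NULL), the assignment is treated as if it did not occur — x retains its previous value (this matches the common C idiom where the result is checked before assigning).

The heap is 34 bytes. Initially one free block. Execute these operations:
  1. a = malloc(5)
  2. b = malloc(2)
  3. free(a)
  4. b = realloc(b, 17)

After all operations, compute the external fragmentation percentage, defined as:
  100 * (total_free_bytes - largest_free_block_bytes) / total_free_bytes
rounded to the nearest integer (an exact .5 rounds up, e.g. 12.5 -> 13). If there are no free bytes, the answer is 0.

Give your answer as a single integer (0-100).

Answer: 29

Derivation:
Op 1: a = malloc(5) -> a = 0; heap: [0-4 ALLOC][5-33 FREE]
Op 2: b = malloc(2) -> b = 5; heap: [0-4 ALLOC][5-6 ALLOC][7-33 FREE]
Op 3: free(a) -> (freed a); heap: [0-4 FREE][5-6 ALLOC][7-33 FREE]
Op 4: b = realloc(b, 17) -> b = 5; heap: [0-4 FREE][5-21 ALLOC][22-33 FREE]
Free blocks: [5 12] total_free=17 largest=12 -> 100*(17-12)/17 = 500/17 ≈ 29.412 -> rounds to 29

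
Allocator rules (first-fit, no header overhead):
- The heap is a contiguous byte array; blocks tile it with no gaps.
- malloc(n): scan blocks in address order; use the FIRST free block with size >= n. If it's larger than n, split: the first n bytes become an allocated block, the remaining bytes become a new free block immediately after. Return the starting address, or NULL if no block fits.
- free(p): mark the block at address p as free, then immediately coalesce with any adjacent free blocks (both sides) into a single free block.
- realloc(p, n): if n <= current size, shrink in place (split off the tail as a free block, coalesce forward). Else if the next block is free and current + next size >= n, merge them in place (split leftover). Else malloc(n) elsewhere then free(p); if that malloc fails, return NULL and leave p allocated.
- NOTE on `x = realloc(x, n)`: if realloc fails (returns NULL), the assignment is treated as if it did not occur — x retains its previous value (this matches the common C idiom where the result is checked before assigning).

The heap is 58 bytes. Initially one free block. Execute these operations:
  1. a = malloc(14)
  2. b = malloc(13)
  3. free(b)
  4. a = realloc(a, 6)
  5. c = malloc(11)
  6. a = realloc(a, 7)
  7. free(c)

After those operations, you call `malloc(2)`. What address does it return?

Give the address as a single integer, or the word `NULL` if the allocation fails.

Op 1: a = malloc(14) -> a = 0; heap: [0-13 ALLOC][14-57 FREE]
Op 2: b = malloc(13) -> b = 14; heap: [0-13 ALLOC][14-26 ALLOC][27-57 FREE]
Op 3: free(b) -> (freed b); heap: [0-13 ALLOC][14-57 FREE]
Op 4: a = realloc(a, 6) -> a = 0; heap: [0-5 ALLOC][6-57 FREE]
Op 5: c = malloc(11) -> c = 6; heap: [0-5 ALLOC][6-16 ALLOC][17-57 FREE]
Op 6: a = realloc(a, 7) -> a = 17; heap: [0-5 FREE][6-16 ALLOC][17-23 ALLOC][24-57 FREE]
Op 7: free(c) -> (freed c); heap: [0-16 FREE][17-23 ALLOC][24-57 FREE]
malloc(2): first-fit scan over [0-16 FREE][17-23 ALLOC][24-57 FREE] -> 0

Answer: 0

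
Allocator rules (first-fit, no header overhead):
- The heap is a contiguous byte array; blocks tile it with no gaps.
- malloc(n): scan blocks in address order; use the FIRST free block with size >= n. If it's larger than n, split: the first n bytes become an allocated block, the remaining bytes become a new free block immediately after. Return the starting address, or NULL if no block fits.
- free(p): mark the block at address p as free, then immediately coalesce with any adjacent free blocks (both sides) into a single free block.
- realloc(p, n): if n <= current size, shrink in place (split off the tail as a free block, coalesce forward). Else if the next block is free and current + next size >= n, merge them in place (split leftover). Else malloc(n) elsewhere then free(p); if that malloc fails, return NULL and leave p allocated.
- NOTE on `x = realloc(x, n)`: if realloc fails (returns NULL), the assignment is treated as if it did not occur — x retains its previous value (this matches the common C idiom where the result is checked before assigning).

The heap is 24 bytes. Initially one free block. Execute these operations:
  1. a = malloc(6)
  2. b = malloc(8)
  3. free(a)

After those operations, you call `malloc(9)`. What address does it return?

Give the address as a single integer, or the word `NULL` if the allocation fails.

Answer: 14

Derivation:
Op 1: a = malloc(6) -> a = 0; heap: [0-5 ALLOC][6-23 FREE]
Op 2: b = malloc(8) -> b = 6; heap: [0-5 ALLOC][6-13 ALLOC][14-23 FREE]
Op 3: free(a) -> (freed a); heap: [0-5 FREE][6-13 ALLOC][14-23 FREE]
malloc(9): first-fit scan over [0-5 FREE][6-13 ALLOC][14-23 FREE] -> 14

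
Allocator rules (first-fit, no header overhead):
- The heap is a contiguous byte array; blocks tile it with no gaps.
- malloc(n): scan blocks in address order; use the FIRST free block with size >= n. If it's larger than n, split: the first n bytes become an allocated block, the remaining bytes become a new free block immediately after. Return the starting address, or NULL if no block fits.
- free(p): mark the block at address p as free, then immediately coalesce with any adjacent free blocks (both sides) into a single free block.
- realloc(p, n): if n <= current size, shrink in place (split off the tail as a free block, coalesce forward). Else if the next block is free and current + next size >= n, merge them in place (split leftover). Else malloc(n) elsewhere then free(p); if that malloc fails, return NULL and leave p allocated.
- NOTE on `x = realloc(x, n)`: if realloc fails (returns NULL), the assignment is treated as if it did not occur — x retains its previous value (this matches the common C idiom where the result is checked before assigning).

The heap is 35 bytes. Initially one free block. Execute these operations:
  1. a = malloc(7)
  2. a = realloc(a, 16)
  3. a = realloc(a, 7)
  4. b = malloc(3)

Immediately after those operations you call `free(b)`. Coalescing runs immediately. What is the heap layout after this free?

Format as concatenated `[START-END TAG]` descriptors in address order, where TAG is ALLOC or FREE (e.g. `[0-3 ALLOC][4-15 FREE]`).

Op 1: a = malloc(7) -> a = 0; heap: [0-6 ALLOC][7-34 FREE]
Op 2: a = realloc(a, 16) -> a = 0; heap: [0-15 ALLOC][16-34 FREE]
Op 3: a = realloc(a, 7) -> a = 0; heap: [0-6 ALLOC][7-34 FREE]
Op 4: b = malloc(3) -> b = 7; heap: [0-6 ALLOC][7-9 ALLOC][10-34 FREE]
free(b): b = 7 -> block [7-9 ALLOC]; mark free, coalesce with adjacent free neighbors -> [0-6 ALLOC][7-34 FREE]

Answer: [0-6 ALLOC][7-34 FREE]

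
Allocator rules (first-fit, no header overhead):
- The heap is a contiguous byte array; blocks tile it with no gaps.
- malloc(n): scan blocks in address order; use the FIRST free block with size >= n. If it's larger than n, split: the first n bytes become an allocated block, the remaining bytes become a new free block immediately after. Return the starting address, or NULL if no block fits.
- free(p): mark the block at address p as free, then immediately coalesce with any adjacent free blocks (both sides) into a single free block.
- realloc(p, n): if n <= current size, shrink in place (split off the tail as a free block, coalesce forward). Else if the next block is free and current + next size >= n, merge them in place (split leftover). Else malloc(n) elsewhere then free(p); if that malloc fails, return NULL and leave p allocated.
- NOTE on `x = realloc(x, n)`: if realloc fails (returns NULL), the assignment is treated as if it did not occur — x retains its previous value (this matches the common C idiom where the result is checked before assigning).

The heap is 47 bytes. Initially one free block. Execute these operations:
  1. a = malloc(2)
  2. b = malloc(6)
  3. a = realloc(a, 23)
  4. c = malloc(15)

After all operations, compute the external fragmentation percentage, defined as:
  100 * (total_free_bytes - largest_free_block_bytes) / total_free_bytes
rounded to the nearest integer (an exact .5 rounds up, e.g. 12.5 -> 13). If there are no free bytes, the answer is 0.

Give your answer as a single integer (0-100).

Answer: 33

Derivation:
Op 1: a = malloc(2) -> a = 0; heap: [0-1 ALLOC][2-46 FREE]
Op 2: b = malloc(6) -> b = 2; heap: [0-1 ALLOC][2-7 ALLOC][8-46 FREE]
Op 3: a = realloc(a, 23) -> a = 8; heap: [0-1 FREE][2-7 ALLOC][8-30 ALLOC][31-46 FREE]
Op 4: c = malloc(15) -> c = 31; heap: [0-1 FREE][2-7 ALLOC][8-30 ALLOC][31-45 ALLOC][46-46 FREE]
Free blocks: [2 1] total_free=3 largest=2 -> 100*(3-2)/3 = 100/3 ≈ 33.333 -> rounds to 33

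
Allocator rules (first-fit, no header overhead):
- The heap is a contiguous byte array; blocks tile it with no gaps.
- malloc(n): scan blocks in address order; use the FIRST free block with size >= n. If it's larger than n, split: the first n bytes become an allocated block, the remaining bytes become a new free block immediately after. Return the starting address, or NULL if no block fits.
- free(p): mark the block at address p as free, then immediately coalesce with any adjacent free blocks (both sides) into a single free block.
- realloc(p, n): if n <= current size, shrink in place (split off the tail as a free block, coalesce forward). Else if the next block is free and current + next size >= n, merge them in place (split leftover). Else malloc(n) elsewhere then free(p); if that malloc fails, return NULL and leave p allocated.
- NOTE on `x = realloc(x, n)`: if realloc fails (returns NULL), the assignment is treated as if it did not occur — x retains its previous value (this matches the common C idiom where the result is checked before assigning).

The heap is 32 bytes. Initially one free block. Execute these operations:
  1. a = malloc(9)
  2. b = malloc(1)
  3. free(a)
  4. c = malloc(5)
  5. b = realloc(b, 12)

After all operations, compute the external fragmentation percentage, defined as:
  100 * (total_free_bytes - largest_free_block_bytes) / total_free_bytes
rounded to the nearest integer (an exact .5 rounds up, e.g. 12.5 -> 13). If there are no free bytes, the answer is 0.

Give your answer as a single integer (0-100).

Answer: 27

Derivation:
Op 1: a = malloc(9) -> a = 0; heap: [0-8 ALLOC][9-31 FREE]
Op 2: b = malloc(1) -> b = 9; heap: [0-8 ALLOC][9-9 ALLOC][10-31 FREE]
Op 3: free(a) -> (freed a); heap: [0-8 FREE][9-9 ALLOC][10-31 FREE]
Op 4: c = malloc(5) -> c = 0; heap: [0-4 ALLOC][5-8 FREE][9-9 ALLOC][10-31 FREE]
Op 5: b = realloc(b, 12) -> b = 9; heap: [0-4 ALLOC][5-8 FREE][9-20 ALLOC][21-31 FREE]
Free blocks: [4 11] total_free=15 largest=11 -> 100*(15-11)/15 = 400/15 ≈ 26.667 -> rounds to 27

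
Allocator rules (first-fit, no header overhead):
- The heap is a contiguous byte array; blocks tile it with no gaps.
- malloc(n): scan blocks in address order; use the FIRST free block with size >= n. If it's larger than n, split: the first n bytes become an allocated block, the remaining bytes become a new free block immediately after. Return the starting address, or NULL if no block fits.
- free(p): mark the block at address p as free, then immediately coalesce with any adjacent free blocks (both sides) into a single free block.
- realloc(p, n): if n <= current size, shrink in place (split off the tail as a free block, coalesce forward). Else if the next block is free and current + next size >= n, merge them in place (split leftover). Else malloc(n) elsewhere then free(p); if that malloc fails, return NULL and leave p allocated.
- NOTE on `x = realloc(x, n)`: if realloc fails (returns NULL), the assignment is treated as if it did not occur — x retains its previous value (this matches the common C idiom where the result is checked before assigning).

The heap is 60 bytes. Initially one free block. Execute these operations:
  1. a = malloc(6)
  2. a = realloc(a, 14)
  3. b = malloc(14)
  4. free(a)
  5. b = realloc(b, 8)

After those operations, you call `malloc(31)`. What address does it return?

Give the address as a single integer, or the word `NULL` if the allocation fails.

Answer: 22

Derivation:
Op 1: a = malloc(6) -> a = 0; heap: [0-5 ALLOC][6-59 FREE]
Op 2: a = realloc(a, 14) -> a = 0; heap: [0-13 ALLOC][14-59 FREE]
Op 3: b = malloc(14) -> b = 14; heap: [0-13 ALLOC][14-27 ALLOC][28-59 FREE]
Op 4: free(a) -> (freed a); heap: [0-13 FREE][14-27 ALLOC][28-59 FREE]
Op 5: b = realloc(b, 8) -> b = 14; heap: [0-13 FREE][14-21 ALLOC][22-59 FREE]
malloc(31): first-fit scan over [0-13 FREE][14-21 ALLOC][22-59 FREE] -> 22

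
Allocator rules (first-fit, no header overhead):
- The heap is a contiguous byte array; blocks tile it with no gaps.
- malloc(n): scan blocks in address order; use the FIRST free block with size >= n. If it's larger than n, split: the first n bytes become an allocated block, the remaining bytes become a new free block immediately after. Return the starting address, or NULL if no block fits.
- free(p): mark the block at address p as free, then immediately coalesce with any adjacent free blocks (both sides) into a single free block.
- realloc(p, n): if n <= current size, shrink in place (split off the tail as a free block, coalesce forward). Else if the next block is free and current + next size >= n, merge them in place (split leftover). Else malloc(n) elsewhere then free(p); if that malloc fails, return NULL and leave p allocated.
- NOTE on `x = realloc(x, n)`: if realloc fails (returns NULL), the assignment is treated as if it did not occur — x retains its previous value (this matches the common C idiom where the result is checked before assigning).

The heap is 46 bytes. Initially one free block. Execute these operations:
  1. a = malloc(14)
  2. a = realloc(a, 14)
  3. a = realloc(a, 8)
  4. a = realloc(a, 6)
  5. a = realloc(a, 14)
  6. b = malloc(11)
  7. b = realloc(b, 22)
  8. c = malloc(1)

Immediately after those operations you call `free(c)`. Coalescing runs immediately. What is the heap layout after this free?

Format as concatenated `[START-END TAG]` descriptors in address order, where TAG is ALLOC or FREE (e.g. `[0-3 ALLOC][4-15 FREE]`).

Answer: [0-13 ALLOC][14-35 ALLOC][36-45 FREE]

Derivation:
Op 1: a = malloc(14) -> a = 0; heap: [0-13 ALLOC][14-45 FREE]
Op 2: a = realloc(a, 14) -> a = 0; heap: [0-13 ALLOC][14-45 FREE]
Op 3: a = realloc(a, 8) -> a = 0; heap: [0-7 ALLOC][8-45 FREE]
Op 4: a = realloc(a, 6) -> a = 0; heap: [0-5 ALLOC][6-45 FREE]
Op 5: a = realloc(a, 14) -> a = 0; heap: [0-13 ALLOC][14-45 FREE]
Op 6: b = malloc(11) -> b = 14; heap: [0-13 ALLOC][14-24 ALLOC][25-45 FREE]
Op 7: b = realloc(b, 22) -> b = 14; heap: [0-13 ALLOC][14-35 ALLOC][36-45 FREE]
Op 8: c = malloc(1) -> c = 36; heap: [0-13 ALLOC][14-35 ALLOC][36-36 ALLOC][37-45 FREE]
free(c): c = 36 -> block [36-36 ALLOC]; mark free, coalesce with adjacent free neighbors -> [0-13 ALLOC][14-35 ALLOC][36-45 FREE]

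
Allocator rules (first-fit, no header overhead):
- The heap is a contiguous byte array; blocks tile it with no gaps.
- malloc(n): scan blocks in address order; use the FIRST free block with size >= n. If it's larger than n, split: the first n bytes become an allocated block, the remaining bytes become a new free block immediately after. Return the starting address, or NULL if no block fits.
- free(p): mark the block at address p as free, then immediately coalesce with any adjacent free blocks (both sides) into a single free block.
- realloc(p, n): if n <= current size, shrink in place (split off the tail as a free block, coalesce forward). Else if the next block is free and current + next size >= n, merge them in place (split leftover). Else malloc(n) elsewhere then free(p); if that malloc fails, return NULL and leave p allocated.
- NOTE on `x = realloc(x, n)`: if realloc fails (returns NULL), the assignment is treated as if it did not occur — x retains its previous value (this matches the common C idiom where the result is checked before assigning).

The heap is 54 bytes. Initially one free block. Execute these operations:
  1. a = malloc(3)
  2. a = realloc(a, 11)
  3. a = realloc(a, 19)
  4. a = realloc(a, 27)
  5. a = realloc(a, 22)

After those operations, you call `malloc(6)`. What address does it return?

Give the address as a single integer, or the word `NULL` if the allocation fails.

Answer: 22

Derivation:
Op 1: a = malloc(3) -> a = 0; heap: [0-2 ALLOC][3-53 FREE]
Op 2: a = realloc(a, 11) -> a = 0; heap: [0-10 ALLOC][11-53 FREE]
Op 3: a = realloc(a, 19) -> a = 0; heap: [0-18 ALLOC][19-53 FREE]
Op 4: a = realloc(a, 27) -> a = 0; heap: [0-26 ALLOC][27-53 FREE]
Op 5: a = realloc(a, 22) -> a = 0; heap: [0-21 ALLOC][22-53 FREE]
malloc(6): first-fit scan over [0-21 ALLOC][22-53 FREE] -> 22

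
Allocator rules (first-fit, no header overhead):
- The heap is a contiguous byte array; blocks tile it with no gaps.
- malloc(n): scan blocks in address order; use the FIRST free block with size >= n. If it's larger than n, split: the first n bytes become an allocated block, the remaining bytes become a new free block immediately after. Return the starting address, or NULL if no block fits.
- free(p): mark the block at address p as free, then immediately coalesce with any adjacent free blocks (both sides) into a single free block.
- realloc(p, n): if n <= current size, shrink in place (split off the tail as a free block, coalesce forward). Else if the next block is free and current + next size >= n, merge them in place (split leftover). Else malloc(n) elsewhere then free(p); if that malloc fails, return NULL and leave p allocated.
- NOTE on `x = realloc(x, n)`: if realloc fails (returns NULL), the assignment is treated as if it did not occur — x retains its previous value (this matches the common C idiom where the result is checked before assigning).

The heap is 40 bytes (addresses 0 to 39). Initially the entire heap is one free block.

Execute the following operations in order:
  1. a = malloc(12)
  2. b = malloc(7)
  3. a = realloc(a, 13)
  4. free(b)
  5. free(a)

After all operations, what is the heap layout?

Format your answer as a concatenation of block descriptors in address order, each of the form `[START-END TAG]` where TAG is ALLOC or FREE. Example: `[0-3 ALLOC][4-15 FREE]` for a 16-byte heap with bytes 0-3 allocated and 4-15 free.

Answer: [0-39 FREE]

Derivation:
Op 1: a = malloc(12) -> a = 0; heap: [0-11 ALLOC][12-39 FREE]
Op 2: b = malloc(7) -> b = 12; heap: [0-11 ALLOC][12-18 ALLOC][19-39 FREE]
Op 3: a = realloc(a, 13) -> a = 19; heap: [0-11 FREE][12-18 ALLOC][19-31 ALLOC][32-39 FREE]
Op 4: free(b) -> (freed b); heap: [0-18 FREE][19-31 ALLOC][32-39 FREE]
Op 5: free(a) -> (freed a); heap: [0-39 FREE]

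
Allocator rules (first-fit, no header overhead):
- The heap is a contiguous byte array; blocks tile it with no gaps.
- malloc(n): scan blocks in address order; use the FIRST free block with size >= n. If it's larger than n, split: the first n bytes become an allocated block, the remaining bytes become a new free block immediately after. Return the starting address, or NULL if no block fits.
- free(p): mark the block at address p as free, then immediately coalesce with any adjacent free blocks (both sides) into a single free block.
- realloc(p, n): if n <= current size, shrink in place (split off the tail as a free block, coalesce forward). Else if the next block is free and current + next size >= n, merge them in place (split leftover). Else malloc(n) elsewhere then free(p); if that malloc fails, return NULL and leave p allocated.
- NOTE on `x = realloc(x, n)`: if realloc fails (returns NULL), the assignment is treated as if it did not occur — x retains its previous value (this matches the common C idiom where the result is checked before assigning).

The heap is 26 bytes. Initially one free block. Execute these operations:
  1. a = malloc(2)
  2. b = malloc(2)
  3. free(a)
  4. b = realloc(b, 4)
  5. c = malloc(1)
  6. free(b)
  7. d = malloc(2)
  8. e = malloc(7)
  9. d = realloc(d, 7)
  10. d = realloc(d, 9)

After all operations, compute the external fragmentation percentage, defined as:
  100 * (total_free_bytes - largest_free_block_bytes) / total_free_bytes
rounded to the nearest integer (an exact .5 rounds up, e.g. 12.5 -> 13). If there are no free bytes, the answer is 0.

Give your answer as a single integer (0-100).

Op 1: a = malloc(2) -> a = 0; heap: [0-1 ALLOC][2-25 FREE]
Op 2: b = malloc(2) -> b = 2; heap: [0-1 ALLOC][2-3 ALLOC][4-25 FREE]
Op 3: free(a) -> (freed a); heap: [0-1 FREE][2-3 ALLOC][4-25 FREE]
Op 4: b = realloc(b, 4) -> b = 2; heap: [0-1 FREE][2-5 ALLOC][6-25 FREE]
Op 5: c = malloc(1) -> c = 0; heap: [0-0 ALLOC][1-1 FREE][2-5 ALLOC][6-25 FREE]
Op 6: free(b) -> (freed b); heap: [0-0 ALLOC][1-25 FREE]
Op 7: d = malloc(2) -> d = 1; heap: [0-0 ALLOC][1-2 ALLOC][3-25 FREE]
Op 8: e = malloc(7) -> e = 3; heap: [0-0 ALLOC][1-2 ALLOC][3-9 ALLOC][10-25 FREE]
Op 9: d = realloc(d, 7) -> d = 10; heap: [0-0 ALLOC][1-2 FREE][3-9 ALLOC][10-16 ALLOC][17-25 FREE]
Op 10: d = realloc(d, 9) -> d = 10; heap: [0-0 ALLOC][1-2 FREE][3-9 ALLOC][10-18 ALLOC][19-25 FREE]
Free blocks: [2 7] total_free=9 largest=7 -> 100*(9-7)/9 = 200/9 ≈ 22.222 -> rounds to 22

Answer: 22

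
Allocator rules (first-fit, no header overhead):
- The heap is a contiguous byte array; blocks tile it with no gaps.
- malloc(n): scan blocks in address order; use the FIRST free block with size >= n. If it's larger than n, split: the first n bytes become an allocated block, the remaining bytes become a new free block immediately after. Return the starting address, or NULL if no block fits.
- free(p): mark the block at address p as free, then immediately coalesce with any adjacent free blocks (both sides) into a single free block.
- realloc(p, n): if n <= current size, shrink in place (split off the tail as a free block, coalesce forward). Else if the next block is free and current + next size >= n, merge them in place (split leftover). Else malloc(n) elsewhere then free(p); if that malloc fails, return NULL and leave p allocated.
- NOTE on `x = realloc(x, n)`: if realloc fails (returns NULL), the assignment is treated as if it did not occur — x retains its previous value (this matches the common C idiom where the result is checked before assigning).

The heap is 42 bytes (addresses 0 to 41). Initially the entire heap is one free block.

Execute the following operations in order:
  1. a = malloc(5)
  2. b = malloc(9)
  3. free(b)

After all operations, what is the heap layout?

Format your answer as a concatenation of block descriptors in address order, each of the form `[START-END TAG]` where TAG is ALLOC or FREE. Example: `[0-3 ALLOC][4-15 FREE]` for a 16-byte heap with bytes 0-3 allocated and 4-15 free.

Answer: [0-4 ALLOC][5-41 FREE]

Derivation:
Op 1: a = malloc(5) -> a = 0; heap: [0-4 ALLOC][5-41 FREE]
Op 2: b = malloc(9) -> b = 5; heap: [0-4 ALLOC][5-13 ALLOC][14-41 FREE]
Op 3: free(b) -> (freed b); heap: [0-4 ALLOC][5-41 FREE]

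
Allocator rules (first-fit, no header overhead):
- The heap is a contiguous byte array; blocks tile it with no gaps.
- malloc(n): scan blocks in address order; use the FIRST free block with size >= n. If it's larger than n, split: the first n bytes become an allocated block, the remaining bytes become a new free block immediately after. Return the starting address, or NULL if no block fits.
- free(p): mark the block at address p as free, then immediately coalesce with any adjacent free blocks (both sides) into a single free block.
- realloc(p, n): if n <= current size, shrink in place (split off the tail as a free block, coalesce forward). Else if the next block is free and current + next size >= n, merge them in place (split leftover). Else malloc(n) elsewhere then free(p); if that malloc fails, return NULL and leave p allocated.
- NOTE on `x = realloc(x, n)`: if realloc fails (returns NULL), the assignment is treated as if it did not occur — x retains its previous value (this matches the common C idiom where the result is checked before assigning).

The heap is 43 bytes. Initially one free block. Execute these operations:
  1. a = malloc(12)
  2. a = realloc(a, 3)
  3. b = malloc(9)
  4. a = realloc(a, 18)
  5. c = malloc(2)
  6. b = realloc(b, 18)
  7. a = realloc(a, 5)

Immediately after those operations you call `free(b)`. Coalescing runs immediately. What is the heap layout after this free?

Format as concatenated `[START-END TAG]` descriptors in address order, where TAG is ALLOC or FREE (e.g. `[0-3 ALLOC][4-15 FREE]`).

Answer: [0-1 ALLOC][2-11 FREE][12-16 ALLOC][17-42 FREE]

Derivation:
Op 1: a = malloc(12) -> a = 0; heap: [0-11 ALLOC][12-42 FREE]
Op 2: a = realloc(a, 3) -> a = 0; heap: [0-2 ALLOC][3-42 FREE]
Op 3: b = malloc(9) -> b = 3; heap: [0-2 ALLOC][3-11 ALLOC][12-42 FREE]
Op 4: a = realloc(a, 18) -> a = 12; heap: [0-2 FREE][3-11 ALLOC][12-29 ALLOC][30-42 FREE]
Op 5: c = malloc(2) -> c = 0; heap: [0-1 ALLOC][2-2 FREE][3-11 ALLOC][12-29 ALLOC][30-42 FREE]
Op 6: b = realloc(b, 18) -> NULL (b unchanged); heap: [0-1 ALLOC][2-2 FREE][3-11 ALLOC][12-29 ALLOC][30-42 FREE]
Op 7: a = realloc(a, 5) -> a = 12; heap: [0-1 ALLOC][2-2 FREE][3-11 ALLOC][12-16 ALLOC][17-42 FREE]
free(b): b = 3 -> block [3-11 ALLOC]; mark free, coalesce with adjacent free neighbors -> [0-1 ALLOC][2-11 FREE][12-16 ALLOC][17-42 FREE]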